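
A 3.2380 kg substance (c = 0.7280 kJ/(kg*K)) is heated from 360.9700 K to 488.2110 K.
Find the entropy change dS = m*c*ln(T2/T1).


T2/T1 = 1.3525
ln(T2/T1) = 0.3020
dS = 3.2380 * 0.7280 * 0.3020 = 0.7118 kJ/K

0.7118 kJ/K


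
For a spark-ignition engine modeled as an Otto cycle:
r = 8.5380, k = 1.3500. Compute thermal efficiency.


r^(k-1) = 2.1182
eta = 1 - 1/2.1182 = 0.5279 = 52.7909%

52.7909%


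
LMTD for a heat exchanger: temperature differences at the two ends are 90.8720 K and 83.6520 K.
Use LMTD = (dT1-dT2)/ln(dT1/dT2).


dT1/dT2 = 1.0863
ln(dT1/dT2) = 0.0828
LMTD = 7.2200 / 0.0828 = 87.2122 K

87.2122 K


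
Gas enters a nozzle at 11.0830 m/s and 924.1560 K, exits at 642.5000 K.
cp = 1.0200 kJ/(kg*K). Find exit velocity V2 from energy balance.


dT = 281.6560 K
2*cp*1000*dT = 574578.2400
V1^2 = 122.8329
V2 = sqrt(574701.0729) = 758.0904 m/s

758.0904 m/s


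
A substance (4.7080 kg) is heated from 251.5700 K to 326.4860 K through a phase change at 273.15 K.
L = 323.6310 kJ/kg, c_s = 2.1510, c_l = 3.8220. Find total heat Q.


Q1 (sensible, solid) = 4.7080 * 2.1510 * 21.5800 = 218.5387 kJ
Q2 (latent) = 4.7080 * 323.6310 = 1523.6547 kJ
Q3 (sensible, liquid) = 4.7080 * 3.8220 * 53.3360 = 959.7267 kJ
Q_total = 2701.9201 kJ

2701.9201 kJ


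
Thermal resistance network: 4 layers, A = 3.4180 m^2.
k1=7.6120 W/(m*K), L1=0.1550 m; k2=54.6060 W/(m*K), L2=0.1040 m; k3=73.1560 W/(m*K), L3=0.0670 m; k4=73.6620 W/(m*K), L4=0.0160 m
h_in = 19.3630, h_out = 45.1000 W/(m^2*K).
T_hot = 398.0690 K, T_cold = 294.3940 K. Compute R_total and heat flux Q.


R_conv_in = 1/(19.3630*3.4180) = 0.0151
R_1 = 0.1550/(7.6120*3.4180) = 0.0060
R_2 = 0.1040/(54.6060*3.4180) = 0.0006
R_3 = 0.0670/(73.1560*3.4180) = 0.0003
R_4 = 0.0160/(73.6620*3.4180) = 6.3548e-05
R_conv_out = 1/(45.1000*3.4180) = 0.0065
R_total = 0.0284 K/W
Q = 103.6750 / 0.0284 = 3645.0145 W

R_total = 0.0284 K/W, Q = 3645.0145 W


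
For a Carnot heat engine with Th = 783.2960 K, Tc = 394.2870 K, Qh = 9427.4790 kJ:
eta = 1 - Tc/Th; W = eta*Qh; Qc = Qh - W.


eta = 1 - 394.2870/783.2960 = 0.4966
W = 0.4966 * 9427.4790 = 4681.9774 kJ
Qc = 9427.4790 - 4681.9774 = 4745.5016 kJ

eta = 49.6631%, W = 4681.9774 kJ, Qc = 4745.5016 kJ


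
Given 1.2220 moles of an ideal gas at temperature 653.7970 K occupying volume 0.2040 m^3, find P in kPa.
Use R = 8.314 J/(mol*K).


P = nRT/V = 1.2220 * 8.314 * 653.7970 / 0.2040
= 6642.3866 / 0.2040 = 32560.7187 Pa = 32.5607 kPa

32.5607 kPa


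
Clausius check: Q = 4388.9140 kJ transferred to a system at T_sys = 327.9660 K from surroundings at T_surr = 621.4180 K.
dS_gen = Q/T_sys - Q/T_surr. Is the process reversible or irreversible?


dS_sys = 4388.9140/327.9660 = 13.3822 kJ/K
dS_surr = -4388.9140/621.4180 = -7.0627 kJ/K
dS_gen = 13.3822 - 7.0627 = 6.3195 kJ/K (irreversible)

dS_gen = 6.3195 kJ/K, irreversible


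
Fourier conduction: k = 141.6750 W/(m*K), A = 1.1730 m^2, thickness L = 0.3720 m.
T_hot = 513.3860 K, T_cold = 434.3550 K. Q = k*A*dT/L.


dT = 79.0310 K
Q = 141.6750 * 1.1730 * 79.0310 / 0.3720 = 35305.7768 W

35305.7768 W


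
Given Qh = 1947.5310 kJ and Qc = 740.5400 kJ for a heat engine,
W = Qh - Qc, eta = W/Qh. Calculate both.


W = 1947.5310 - 740.5400 = 1206.9910 kJ
eta = 1206.9910 / 1947.5310 = 0.6198 = 61.9754%

W = 1206.9910 kJ, eta = 61.9754%


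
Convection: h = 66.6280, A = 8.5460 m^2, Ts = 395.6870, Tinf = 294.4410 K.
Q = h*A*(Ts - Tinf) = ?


dT = 101.2460 K
Q = 66.6280 * 8.5460 * 101.2460 = 57649.7648 W

57649.7648 W


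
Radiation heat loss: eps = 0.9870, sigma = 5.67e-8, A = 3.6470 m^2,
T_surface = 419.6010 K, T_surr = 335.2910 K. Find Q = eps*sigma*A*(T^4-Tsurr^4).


T^4 = 3.0999e+10
Tsurr^4 = 1.2638e+10
Q = 0.9870 * 5.67e-8 * 3.6470 * 1.8361e+10 = 3747.3409 W

3747.3409 W


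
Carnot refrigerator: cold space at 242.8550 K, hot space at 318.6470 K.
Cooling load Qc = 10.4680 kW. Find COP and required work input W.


COP = 242.8550 / 75.7920 = 3.2042
W = 10.4680 / 3.2042 = 3.2669 kW

COP = 3.2042, W = 3.2669 kW


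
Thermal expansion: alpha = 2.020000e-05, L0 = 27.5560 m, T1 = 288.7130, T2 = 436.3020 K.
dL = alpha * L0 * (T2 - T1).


dT = 147.5890 K
dL = 2.020000e-05 * 27.5560 * 147.5890 = 0.082153 m
L_final = 27.638153 m

dL = 0.082153 m


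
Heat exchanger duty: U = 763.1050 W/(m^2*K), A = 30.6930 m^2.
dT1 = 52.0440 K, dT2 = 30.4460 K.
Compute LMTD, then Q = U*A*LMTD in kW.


LMTD = 40.2846 K
Q = 763.1050 * 30.6930 * 40.2846 = 943546.0547 W = 943.5461 kW

943.5461 kW


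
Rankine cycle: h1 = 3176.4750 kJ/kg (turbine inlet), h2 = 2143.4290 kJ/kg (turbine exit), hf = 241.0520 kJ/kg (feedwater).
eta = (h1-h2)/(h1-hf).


W = 1033.0460 kJ/kg
Q_in = 2935.4230 kJ/kg
eta = 0.3519 = 35.1924%

eta = 35.1924%


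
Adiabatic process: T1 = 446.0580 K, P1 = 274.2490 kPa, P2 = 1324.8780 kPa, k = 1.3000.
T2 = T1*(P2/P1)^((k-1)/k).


(k-1)/k = 0.2308
(P2/P1)^exp = 1.4383
T2 = 446.0580 * 1.4383 = 641.5708 K

641.5708 K


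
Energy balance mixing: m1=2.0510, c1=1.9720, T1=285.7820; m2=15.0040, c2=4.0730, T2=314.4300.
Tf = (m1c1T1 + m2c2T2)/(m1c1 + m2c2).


num = 20371.0894
den = 65.1559
Tf = 312.6517 K

312.6517 K


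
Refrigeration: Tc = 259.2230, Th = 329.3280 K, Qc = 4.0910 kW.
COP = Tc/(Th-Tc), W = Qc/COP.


COP = 259.2230 / 70.1050 = 3.6976
W = 4.0910 / 3.6976 = 1.1064 kW

COP = 3.6976, W = 1.1064 kW


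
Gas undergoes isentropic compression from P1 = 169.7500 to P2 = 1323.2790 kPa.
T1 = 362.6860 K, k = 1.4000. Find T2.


(k-1)/k = 0.2857
(P2/P1)^exp = 1.7981
T2 = 362.6860 * 1.7981 = 652.1428 K

652.1428 K


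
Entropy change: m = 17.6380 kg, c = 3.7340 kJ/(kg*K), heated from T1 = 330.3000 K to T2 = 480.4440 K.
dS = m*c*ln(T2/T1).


T2/T1 = 1.4546
ln(T2/T1) = 0.3747
dS = 17.6380 * 3.7340 * 0.3747 = 24.6785 kJ/K

24.6785 kJ/K


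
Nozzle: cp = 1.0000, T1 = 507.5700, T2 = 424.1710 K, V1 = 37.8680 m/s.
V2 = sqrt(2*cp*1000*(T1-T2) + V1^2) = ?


dT = 83.3990 K
2*cp*1000*dT = 166798.0000
V1^2 = 1433.9854
V2 = sqrt(168231.9854) = 410.1609 m/s

410.1609 m/s


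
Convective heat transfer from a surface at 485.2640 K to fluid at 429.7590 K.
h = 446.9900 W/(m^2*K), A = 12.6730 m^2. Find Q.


dT = 55.5050 K
Q = 446.9900 * 12.6730 * 55.5050 = 314419.4105 W

314419.4105 W


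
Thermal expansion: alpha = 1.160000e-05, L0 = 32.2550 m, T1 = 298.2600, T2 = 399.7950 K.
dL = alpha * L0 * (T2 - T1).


dT = 101.5350 K
dL = 1.160000e-05 * 32.2550 * 101.5350 = 0.037990 m
L_final = 32.292990 m

dL = 0.037990 m


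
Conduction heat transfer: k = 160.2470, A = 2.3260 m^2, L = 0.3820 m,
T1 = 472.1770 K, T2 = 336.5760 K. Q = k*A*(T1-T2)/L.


dT = 135.6010 K
Q = 160.2470 * 2.3260 * 135.6010 / 0.3820 = 132311.9736 W

132311.9736 W


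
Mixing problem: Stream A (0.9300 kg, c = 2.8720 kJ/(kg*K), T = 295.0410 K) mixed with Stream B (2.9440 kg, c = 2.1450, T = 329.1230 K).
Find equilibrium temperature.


num = 2866.4150
den = 8.9858
Tf = 318.9924 K

318.9924 K


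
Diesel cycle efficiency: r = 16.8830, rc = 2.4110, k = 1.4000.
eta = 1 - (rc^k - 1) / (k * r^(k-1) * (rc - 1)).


r^(k-1) = 3.0973
rc^k = 3.4283
eta = 0.6031 = 60.3116%

60.3116%


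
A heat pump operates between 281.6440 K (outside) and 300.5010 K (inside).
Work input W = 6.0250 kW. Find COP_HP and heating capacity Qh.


COP = 300.5010 / 18.8570 = 15.9358
Qh = 15.9358 * 6.0250 = 96.0131 kW

COP = 15.9358, Qh = 96.0131 kW


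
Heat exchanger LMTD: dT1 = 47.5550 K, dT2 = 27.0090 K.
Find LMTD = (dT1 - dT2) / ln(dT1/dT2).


dT1/dT2 = 1.7607
ln(dT1/dT2) = 0.5657
LMTD = 20.5460 / 0.5657 = 36.3185 K

36.3185 K


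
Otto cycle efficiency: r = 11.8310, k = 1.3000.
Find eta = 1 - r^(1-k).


r^(k-1) = 2.0985
eta = 1 - 1/2.0985 = 0.5235 = 52.3466%

52.3466%


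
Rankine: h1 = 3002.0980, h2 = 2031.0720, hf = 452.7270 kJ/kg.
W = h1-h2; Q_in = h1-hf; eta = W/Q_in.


W = 971.0260 kJ/kg
Q_in = 2549.3710 kJ/kg
eta = 0.3809 = 38.0888%

eta = 38.0888%


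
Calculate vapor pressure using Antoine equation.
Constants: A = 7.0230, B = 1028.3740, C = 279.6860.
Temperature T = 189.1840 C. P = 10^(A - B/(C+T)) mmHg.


C+T = 468.8700
B/(C+T) = 2.1933
log10(P) = 7.0230 - 2.1933 = 4.8297
P = 10^4.8297 = 67561.1374 mmHg

67561.1374 mmHg


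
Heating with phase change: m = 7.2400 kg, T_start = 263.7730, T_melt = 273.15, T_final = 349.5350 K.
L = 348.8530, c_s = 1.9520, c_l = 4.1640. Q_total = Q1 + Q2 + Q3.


Q1 (sensible, solid) = 7.2400 * 1.9520 * 9.3770 = 132.5203 kJ
Q2 (latent) = 7.2400 * 348.8530 = 2525.6957 kJ
Q3 (sensible, liquid) = 7.2400 * 4.1640 * 76.3850 = 2302.8061 kJ
Q_total = 4961.0221 kJ

4961.0221 kJ


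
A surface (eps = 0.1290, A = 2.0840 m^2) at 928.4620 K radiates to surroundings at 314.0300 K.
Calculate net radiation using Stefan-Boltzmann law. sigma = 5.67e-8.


T^4 = 7.4312e+11
Tsurr^4 = 9.7249e+09
Q = 0.1290 * 5.67e-8 * 2.0840 * 7.3339e+11 = 11179.0796 W

11179.0796 W


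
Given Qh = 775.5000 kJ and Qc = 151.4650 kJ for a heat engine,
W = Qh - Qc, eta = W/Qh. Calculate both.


W = 775.5000 - 151.4650 = 624.0350 kJ
eta = 624.0350 / 775.5000 = 0.8047 = 80.4687%

W = 624.0350 kJ, eta = 80.4687%


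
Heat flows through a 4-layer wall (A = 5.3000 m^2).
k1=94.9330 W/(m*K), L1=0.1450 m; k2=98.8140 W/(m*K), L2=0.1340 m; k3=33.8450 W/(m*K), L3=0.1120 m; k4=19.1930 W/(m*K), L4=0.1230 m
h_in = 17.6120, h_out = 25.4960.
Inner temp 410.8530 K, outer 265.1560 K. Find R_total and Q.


R_conv_in = 1/(17.6120*5.3000) = 0.0107
R_1 = 0.1450/(94.9330*5.3000) = 0.0003
R_2 = 0.1340/(98.8140*5.3000) = 0.0003
R_3 = 0.1120/(33.8450*5.3000) = 0.0006
R_4 = 0.1230/(19.1930*5.3000) = 0.0012
R_conv_out = 1/(25.4960*5.3000) = 0.0074
R_total = 0.0205 K/W
Q = 145.6970 / 0.0205 = 7110.2744 W

R_total = 0.0205 K/W, Q = 7110.2744 W


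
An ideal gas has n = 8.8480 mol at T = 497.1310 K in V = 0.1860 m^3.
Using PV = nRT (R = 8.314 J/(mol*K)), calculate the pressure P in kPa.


P = nRT/V = 8.8480 * 8.314 * 497.1310 / 0.1860
= 36570.0858 / 0.1860 = 196613.3647 Pa = 196.6134 kPa

196.6134 kPa


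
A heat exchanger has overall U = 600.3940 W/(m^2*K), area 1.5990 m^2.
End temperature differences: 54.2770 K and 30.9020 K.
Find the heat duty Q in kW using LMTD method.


LMTD = 41.4980 K
Q = 600.3940 * 1.5990 * 41.4980 = 39839.3606 W = 39.8394 kW

39.8394 kW


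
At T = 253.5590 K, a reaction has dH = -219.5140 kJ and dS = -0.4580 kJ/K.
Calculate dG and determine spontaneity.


T*dS = 253.5590 * -0.4580 = -116.1300 kJ
dG = -219.5140 + 116.1300 = -103.3840 kJ (spontaneous)

dG = -103.3840 kJ, spontaneous


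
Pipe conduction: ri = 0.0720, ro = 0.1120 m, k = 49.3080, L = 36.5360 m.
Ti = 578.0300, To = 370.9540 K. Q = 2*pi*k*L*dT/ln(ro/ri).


dT = 207.0760 K
ln(ro/ri) = 0.4418
Q = 2*pi*49.3080*36.5360*207.0760 / 0.4418 = 5305057.7432 W

5305057.7432 W


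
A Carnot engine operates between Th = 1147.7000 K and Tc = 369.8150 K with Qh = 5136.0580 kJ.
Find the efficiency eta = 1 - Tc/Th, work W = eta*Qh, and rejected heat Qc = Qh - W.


eta = 1 - 369.8150/1147.7000 = 0.6778
W = 0.6778 * 5136.0580 = 3481.1035 kJ
Qc = 5136.0580 - 3481.1035 = 1654.9545 kJ

eta = 67.7777%, W = 3481.1035 kJ, Qc = 1654.9545 kJ


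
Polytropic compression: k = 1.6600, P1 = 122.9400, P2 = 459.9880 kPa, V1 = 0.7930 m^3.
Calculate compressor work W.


(k-1)/k = 0.3976
(P2/P1)^exp = 1.6898
W = 2.5152 * 122.9400 * 0.7930 * (1.6898 - 1) = 169.1478 kJ

169.1478 kJ


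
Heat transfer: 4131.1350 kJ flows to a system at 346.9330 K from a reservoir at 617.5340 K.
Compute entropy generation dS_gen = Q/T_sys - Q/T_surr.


dS_sys = 4131.1350/346.9330 = 11.9076 kJ/K
dS_surr = -4131.1350/617.5340 = -6.6897 kJ/K
dS_gen = 11.9076 - 6.6897 = 5.2179 kJ/K (irreversible)

dS_gen = 5.2179 kJ/K, irreversible


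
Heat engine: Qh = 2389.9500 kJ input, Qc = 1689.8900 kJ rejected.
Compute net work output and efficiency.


W = 2389.9500 - 1689.8900 = 700.0600 kJ
eta = 700.0600 / 2389.9500 = 0.2929 = 29.2918%

W = 700.0600 kJ, eta = 29.2918%


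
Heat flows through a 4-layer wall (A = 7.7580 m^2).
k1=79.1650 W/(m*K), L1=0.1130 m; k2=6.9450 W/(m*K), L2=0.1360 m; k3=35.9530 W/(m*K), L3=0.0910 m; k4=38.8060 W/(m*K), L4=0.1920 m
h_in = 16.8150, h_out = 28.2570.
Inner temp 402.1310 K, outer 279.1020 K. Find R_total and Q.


R_conv_in = 1/(16.8150*7.7580) = 0.0077
R_1 = 0.1130/(79.1650*7.7580) = 0.0002
R_2 = 0.1360/(6.9450*7.7580) = 0.0025
R_3 = 0.0910/(35.9530*7.7580) = 0.0003
R_4 = 0.1920/(38.8060*7.7580) = 0.0006
R_conv_out = 1/(28.2570*7.7580) = 0.0046
R_total = 0.0159 K/W
Q = 123.0290 / 0.0159 = 7737.8878 W

R_total = 0.0159 K/W, Q = 7737.8878 W


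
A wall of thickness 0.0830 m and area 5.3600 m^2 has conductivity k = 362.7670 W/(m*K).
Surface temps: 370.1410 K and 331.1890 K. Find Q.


dT = 38.9520 K
Q = 362.7670 * 5.3600 * 38.9520 / 0.0830 = 912523.8673 W

912523.8673 W


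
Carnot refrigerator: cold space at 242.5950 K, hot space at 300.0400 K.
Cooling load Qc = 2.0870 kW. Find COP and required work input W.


COP = 242.5950 / 57.4450 = 4.2231
W = 2.0870 / 4.2231 = 0.4942 kW

COP = 4.2231, W = 0.4942 kW


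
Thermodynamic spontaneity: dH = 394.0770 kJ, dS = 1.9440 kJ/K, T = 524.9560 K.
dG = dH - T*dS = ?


T*dS = 524.9560 * 1.9440 = 1020.5145 kJ
dG = 394.0770 - 1020.5145 = -626.4375 kJ (spontaneous)

dG = -626.4375 kJ, spontaneous


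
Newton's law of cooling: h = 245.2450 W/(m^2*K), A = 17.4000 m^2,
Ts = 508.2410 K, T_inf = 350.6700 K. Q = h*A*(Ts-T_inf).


dT = 157.5710 K
Q = 245.2450 * 17.4000 * 157.5710 = 672396.8982 W

672396.8982 W


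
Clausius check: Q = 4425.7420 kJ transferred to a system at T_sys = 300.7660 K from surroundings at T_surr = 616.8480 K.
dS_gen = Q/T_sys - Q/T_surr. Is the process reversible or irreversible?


dS_sys = 4425.7420/300.7660 = 14.7149 kJ/K
dS_surr = -4425.7420/616.8480 = -7.1748 kJ/K
dS_gen = 14.7149 - 7.1748 = 7.5401 kJ/K (irreversible)

dS_gen = 7.5401 kJ/K, irreversible


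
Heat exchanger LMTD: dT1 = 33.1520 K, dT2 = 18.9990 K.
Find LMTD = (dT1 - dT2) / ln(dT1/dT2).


dT1/dT2 = 1.7449
ln(dT1/dT2) = 0.5567
LMTD = 14.1530 / 0.5567 = 25.4223 K

25.4223 K


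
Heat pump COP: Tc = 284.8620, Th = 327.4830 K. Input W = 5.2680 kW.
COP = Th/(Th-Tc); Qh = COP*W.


COP = 327.4830 / 42.6210 = 7.6836
Qh = 7.6836 * 5.2680 = 40.4772 kW

COP = 7.6836, Qh = 40.4772 kW


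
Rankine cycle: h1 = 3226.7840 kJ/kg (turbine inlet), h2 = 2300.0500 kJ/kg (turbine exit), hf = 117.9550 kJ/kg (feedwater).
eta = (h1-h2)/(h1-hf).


W = 926.7340 kJ/kg
Q_in = 3108.8290 kJ/kg
eta = 0.2981 = 29.8097%

eta = 29.8097%


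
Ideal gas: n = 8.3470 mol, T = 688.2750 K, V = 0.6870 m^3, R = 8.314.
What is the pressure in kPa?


P = nRT/V = 8.3470 * 8.314 * 688.2750 / 0.6870
= 47764.1913 / 0.6870 = 69525.7515 Pa = 69.5258 kPa

69.5258 kPa


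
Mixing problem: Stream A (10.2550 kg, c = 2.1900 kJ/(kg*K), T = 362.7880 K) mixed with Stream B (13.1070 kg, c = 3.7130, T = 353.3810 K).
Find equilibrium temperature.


num = 25345.3987
den = 71.1247
Tf = 356.3514 K

356.3514 K


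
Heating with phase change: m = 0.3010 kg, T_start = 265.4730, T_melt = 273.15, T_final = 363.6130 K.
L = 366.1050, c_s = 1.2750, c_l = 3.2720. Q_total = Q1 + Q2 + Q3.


Q1 (sensible, solid) = 0.3010 * 1.2750 * 7.6770 = 2.9462 kJ
Q2 (latent) = 0.3010 * 366.1050 = 110.1976 kJ
Q3 (sensible, liquid) = 0.3010 * 3.2720 * 90.4630 = 89.0945 kJ
Q_total = 202.2383 kJ

202.2383 kJ


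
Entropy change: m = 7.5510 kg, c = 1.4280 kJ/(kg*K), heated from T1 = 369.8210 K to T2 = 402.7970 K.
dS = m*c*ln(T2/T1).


T2/T1 = 1.0892
ln(T2/T1) = 0.0854
dS = 7.5510 * 1.4280 * 0.0854 = 0.9210 kJ/K

0.9210 kJ/K


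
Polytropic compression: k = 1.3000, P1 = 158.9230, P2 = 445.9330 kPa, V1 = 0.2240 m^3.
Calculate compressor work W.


(k-1)/k = 0.2308
(P2/P1)^exp = 1.2688
W = 4.3333 * 158.9230 * 0.2240 * (1.2688 - 1) = 41.4702 kJ

41.4702 kJ


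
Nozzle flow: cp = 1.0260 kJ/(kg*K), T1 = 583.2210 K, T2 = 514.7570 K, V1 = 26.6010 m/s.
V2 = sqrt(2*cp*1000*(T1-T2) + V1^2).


dT = 68.4640 K
2*cp*1000*dT = 140488.1280
V1^2 = 707.6132
V2 = sqrt(141195.7412) = 375.7602 m/s

375.7602 m/s


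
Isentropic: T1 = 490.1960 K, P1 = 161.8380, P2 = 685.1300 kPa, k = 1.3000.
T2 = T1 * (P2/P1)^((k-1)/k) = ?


(k-1)/k = 0.2308
(P2/P1)^exp = 1.3952
T2 = 490.1960 * 1.3952 = 683.8976 K

683.8976 K


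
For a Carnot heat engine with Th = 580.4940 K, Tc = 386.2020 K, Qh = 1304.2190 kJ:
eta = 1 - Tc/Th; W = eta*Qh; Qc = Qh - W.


eta = 1 - 386.2020/580.4940 = 0.3347
W = 0.3347 * 1304.2190 = 436.5236 kJ
Qc = 1304.2190 - 436.5236 = 867.6954 kJ

eta = 33.4701%, W = 436.5236 kJ, Qc = 867.6954 kJ


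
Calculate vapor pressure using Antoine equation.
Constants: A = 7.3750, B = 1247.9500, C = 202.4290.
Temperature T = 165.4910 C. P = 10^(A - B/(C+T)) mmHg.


C+T = 367.9200
B/(C+T) = 3.3919
log10(P) = 7.3750 - 3.3919 = 3.9831
P = 10^3.9831 = 9618.2077 mmHg

9618.2077 mmHg


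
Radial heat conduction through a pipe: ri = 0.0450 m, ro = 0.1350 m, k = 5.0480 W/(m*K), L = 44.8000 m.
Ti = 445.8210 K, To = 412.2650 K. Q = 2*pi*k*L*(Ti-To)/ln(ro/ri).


dT = 33.5560 K
ln(ro/ri) = 1.0986
Q = 2*pi*5.0480*44.8000*33.5560 / 1.0986 = 43401.3223 W

43401.3223 W


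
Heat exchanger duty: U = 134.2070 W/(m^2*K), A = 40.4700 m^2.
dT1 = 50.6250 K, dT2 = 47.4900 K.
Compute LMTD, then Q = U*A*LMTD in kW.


LMTD = 49.0408 K
Q = 134.2070 * 40.4700 * 49.0408 = 266358.1086 W = 266.3581 kW

266.3581 kW


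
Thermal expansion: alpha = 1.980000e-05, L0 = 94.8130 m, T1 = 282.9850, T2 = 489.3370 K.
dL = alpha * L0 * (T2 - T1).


dT = 206.3520 K
dL = 1.980000e-05 * 94.8130 * 206.3520 = 0.387384 m
L_final = 95.200384 m

dL = 0.387384 m


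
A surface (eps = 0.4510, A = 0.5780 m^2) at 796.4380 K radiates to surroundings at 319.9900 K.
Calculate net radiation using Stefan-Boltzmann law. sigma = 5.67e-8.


T^4 = 4.0235e+11
Tsurr^4 = 1.0484e+10
Q = 0.4510 * 5.67e-8 * 0.5780 * 3.9187e+11 = 5791.9995 W

5791.9995 W


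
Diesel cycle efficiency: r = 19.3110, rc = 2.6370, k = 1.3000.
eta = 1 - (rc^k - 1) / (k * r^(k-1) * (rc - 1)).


r^(k-1) = 2.4308
rc^k = 3.5273
eta = 0.5114 = 51.1433%

51.1433%


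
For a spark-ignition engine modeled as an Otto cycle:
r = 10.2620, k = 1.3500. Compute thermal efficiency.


r^(k-1) = 2.2591
eta = 1 - 1/2.2591 = 0.5573 = 55.7342%

55.7342%


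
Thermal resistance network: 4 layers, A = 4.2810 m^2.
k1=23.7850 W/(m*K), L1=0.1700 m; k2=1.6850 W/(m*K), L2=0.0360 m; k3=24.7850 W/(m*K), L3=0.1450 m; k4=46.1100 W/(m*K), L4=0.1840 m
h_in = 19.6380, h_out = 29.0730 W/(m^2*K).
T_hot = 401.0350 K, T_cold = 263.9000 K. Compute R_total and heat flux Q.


R_conv_in = 1/(19.6380*4.2810) = 0.0119
R_1 = 0.1700/(23.7850*4.2810) = 0.0017
R_2 = 0.0360/(1.6850*4.2810) = 0.0050
R_3 = 0.1450/(24.7850*4.2810) = 0.0014
R_4 = 0.1840/(46.1100*4.2810) = 0.0009
R_conv_out = 1/(29.0730*4.2810) = 0.0080
R_total = 0.0289 K/W
Q = 137.1350 / 0.0289 = 4747.0713 W

R_total = 0.0289 K/W, Q = 4747.0713 W


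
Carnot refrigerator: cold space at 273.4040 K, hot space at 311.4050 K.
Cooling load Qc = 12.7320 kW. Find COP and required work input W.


COP = 273.4040 / 38.0010 = 7.1947
W = 12.7320 / 7.1947 = 1.7696 kW

COP = 7.1947, W = 1.7696 kW


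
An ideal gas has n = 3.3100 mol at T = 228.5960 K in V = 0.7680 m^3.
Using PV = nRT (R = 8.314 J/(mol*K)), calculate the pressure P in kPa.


P = nRT/V = 3.3100 * 8.314 * 228.5960 / 0.7680
= 6290.8110 / 0.7680 = 8191.1602 Pa = 8.1912 kPa

8.1912 kPa


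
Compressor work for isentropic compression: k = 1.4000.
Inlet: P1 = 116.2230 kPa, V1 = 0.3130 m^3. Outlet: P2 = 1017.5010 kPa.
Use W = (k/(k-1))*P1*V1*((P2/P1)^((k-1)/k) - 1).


(k-1)/k = 0.2857
(P2/P1)^exp = 1.8587
W = 3.5000 * 116.2230 * 0.3130 * (1.8587 - 1) = 109.3332 kJ

109.3332 kJ


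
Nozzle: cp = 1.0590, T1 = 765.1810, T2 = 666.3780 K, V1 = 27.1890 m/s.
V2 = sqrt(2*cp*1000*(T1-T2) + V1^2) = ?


dT = 98.8030 K
2*cp*1000*dT = 209264.7540
V1^2 = 739.2417
V2 = sqrt(210003.9957) = 458.2619 m/s

458.2619 m/s


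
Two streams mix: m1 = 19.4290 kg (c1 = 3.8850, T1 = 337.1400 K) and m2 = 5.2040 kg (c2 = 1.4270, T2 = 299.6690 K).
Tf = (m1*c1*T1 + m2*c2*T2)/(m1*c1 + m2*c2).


num = 27673.2629
den = 82.9078
Tf = 333.7837 K

333.7837 K


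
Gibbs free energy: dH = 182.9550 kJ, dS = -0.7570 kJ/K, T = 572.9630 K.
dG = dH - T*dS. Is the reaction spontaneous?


T*dS = 572.9630 * -0.7570 = -433.7330 kJ
dG = 182.9550 + 433.7330 = 616.6880 kJ (non-spontaneous)

dG = 616.6880 kJ, non-spontaneous


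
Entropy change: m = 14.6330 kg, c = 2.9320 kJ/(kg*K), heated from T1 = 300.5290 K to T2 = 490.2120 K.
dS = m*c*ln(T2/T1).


T2/T1 = 1.6312
ln(T2/T1) = 0.4893
dS = 14.6330 * 2.9320 * 0.4893 = 20.9926 kJ/K

20.9926 kJ/K


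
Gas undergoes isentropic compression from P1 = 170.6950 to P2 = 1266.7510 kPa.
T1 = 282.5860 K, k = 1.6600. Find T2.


(k-1)/k = 0.3976
(P2/P1)^exp = 2.2187
T2 = 282.5860 * 2.2187 = 626.9621 K

626.9621 K


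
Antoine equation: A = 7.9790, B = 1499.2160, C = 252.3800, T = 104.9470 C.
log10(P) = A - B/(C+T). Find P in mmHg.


C+T = 357.3270
B/(C+T) = 4.1956
log10(P) = 7.9790 - 4.1956 = 3.7834
P = 10^3.7834 = 6072.3735 mmHg

6072.3735 mmHg


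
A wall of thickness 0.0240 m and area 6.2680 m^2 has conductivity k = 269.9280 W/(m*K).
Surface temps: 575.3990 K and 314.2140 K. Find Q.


dT = 261.1850 K
Q = 269.9280 * 6.2680 * 261.1850 / 0.0240 = 1.8413e+07 W

1.8413e+07 W


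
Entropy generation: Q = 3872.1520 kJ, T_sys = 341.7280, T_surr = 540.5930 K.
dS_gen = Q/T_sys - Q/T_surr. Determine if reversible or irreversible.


dS_sys = 3872.1520/341.7280 = 11.3311 kJ/K
dS_surr = -3872.1520/540.5930 = -7.1628 kJ/K
dS_gen = 11.3311 - 7.1628 = 4.1683 kJ/K (irreversible)

dS_gen = 4.1683 kJ/K, irreversible


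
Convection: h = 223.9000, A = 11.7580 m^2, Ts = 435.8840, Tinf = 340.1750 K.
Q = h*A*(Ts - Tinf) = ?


dT = 95.7090 K
Q = 223.9000 * 11.7580 * 95.7090 = 251965.0639 W

251965.0639 W


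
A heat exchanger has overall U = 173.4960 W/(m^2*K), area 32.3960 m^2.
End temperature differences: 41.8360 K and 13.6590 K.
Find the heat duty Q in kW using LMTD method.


LMTD = 25.1725 K
Q = 173.4960 * 32.3960 * 25.1725 = 141483.6909 W = 141.4837 kW

141.4837 kW


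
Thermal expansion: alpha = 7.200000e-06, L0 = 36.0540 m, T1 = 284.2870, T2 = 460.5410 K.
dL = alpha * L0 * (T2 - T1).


dT = 176.2540 K
dL = 7.200000e-06 * 36.0540 * 176.2540 = 0.045754 m
L_final = 36.099754 m

dL = 0.045754 m


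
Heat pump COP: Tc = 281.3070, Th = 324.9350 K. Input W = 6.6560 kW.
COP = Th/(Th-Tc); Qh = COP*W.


COP = 324.9350 / 43.6280 = 7.4479
Qh = 7.4479 * 6.6560 = 49.5729 kW

COP = 7.4479, Qh = 49.5729 kW


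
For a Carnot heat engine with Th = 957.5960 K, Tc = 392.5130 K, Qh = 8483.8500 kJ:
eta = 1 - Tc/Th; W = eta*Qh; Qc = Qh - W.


eta = 1 - 392.5130/957.5960 = 0.5901
W = 0.5901 * 8483.8500 = 5006.3695 kJ
Qc = 8483.8500 - 5006.3695 = 3477.4805 kJ

eta = 59.0106%, W = 5006.3695 kJ, Qc = 3477.4805 kJ


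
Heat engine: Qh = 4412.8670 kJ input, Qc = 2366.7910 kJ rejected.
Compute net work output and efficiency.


W = 4412.8670 - 2366.7910 = 2046.0760 kJ
eta = 2046.0760 / 4412.8670 = 0.4637 = 46.3661%

W = 2046.0760 kJ, eta = 46.3661%


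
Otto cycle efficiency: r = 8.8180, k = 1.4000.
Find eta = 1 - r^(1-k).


r^(k-1) = 2.3886
eta = 1 - 1/2.3886 = 0.5813 = 58.1349%

58.1349%


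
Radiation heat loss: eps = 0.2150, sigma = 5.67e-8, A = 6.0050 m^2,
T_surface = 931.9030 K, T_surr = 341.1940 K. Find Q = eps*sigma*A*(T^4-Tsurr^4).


T^4 = 7.5419e+11
Tsurr^4 = 1.3552e+10
Q = 0.2150 * 5.67e-8 * 6.0050 * 7.4064e+11 = 54217.8872 W

54217.8872 W


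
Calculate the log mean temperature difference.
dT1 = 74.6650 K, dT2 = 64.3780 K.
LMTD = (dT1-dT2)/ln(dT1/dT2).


dT1/dT2 = 1.1598
ln(dT1/dT2) = 0.1482
LMTD = 10.2870 / 0.1482 = 69.3945 K

69.3945 K


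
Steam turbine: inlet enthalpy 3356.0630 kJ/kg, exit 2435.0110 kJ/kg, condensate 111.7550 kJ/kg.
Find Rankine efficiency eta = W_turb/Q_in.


W = 921.0520 kJ/kg
Q_in = 3244.3080 kJ/kg
eta = 0.2839 = 28.3898%

eta = 28.3898%


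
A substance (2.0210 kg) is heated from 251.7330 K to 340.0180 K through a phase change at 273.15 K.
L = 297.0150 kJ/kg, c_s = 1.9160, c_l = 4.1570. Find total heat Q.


Q1 (sensible, solid) = 2.0210 * 1.9160 * 21.4170 = 82.9317 kJ
Q2 (latent) = 2.0210 * 297.0150 = 600.2673 kJ
Q3 (sensible, liquid) = 2.0210 * 4.1570 * 66.8680 = 561.7779 kJ
Q_total = 1244.9769 kJ

1244.9769 kJ


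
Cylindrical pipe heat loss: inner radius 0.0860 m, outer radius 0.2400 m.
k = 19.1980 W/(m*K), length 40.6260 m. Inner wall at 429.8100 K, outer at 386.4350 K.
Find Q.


dT = 43.3750 K
ln(ro/ri) = 1.0263
Q = 2*pi*19.1980*40.6260*43.3750 / 1.0263 = 207113.6021 W

207113.6021 W


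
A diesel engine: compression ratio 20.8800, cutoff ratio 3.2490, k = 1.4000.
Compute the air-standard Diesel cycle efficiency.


r^(k-1) = 3.3720
rc^k = 5.2053
eta = 0.6039 = 60.3912%

60.3912%


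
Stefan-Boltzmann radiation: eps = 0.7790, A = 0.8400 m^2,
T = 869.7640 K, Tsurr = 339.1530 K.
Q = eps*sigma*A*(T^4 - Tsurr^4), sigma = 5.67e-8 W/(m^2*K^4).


T^4 = 5.7228e+11
Tsurr^4 = 1.3231e+10
Q = 0.7790 * 5.67e-8 * 0.8400 * 5.5905e+11 = 20741.8262 W

20741.8262 W


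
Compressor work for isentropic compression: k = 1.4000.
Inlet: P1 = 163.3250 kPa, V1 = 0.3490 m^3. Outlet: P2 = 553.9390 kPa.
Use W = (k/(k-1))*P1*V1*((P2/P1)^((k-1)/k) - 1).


(k-1)/k = 0.2857
(P2/P1)^exp = 1.4176
W = 3.5000 * 163.3250 * 0.3490 * (1.4176 - 1) = 83.3065 kJ

83.3065 kJ


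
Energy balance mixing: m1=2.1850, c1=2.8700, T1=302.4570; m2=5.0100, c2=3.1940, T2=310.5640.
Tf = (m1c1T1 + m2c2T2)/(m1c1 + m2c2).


num = 6866.3192
den = 22.2729
Tf = 308.2815 K

308.2815 K


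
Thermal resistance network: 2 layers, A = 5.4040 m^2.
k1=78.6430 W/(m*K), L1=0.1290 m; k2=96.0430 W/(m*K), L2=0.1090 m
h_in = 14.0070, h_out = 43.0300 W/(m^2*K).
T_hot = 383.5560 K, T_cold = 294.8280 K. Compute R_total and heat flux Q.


R_conv_in = 1/(14.0070*5.4040) = 0.0132
R_1 = 0.1290/(78.6430*5.4040) = 0.0003
R_2 = 0.1090/(96.0430*5.4040) = 0.0002
R_conv_out = 1/(43.0300*5.4040) = 0.0043
R_total = 0.0180 K/W
Q = 88.7280 / 0.0180 = 4922.4658 W

R_total = 0.0180 K/W, Q = 4922.4658 W


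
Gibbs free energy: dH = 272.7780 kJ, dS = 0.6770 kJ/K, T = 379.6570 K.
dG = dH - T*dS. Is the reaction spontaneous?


T*dS = 379.6570 * 0.6770 = 257.0278 kJ
dG = 272.7780 - 257.0278 = 15.7502 kJ (non-spontaneous)

dG = 15.7502 kJ, non-spontaneous


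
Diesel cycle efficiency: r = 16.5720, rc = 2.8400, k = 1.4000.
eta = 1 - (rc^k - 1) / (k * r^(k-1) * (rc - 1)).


r^(k-1) = 3.0743
rc^k = 4.3117
eta = 0.5818 = 58.1831%

58.1831%


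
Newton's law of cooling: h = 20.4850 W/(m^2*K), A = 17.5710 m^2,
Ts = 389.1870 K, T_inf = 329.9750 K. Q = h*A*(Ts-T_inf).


dT = 59.2120 K
Q = 20.4850 * 17.5710 * 59.2120 = 21312.8819 W

21312.8819 W


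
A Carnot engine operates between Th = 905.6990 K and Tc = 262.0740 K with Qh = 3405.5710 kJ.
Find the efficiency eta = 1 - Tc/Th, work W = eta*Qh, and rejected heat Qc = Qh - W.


eta = 1 - 262.0740/905.6990 = 0.7106
W = 0.7106 * 3405.5710 = 2420.1315 kJ
Qc = 3405.5710 - 2420.1315 = 985.4395 kJ

eta = 71.0639%, W = 2420.1315 kJ, Qc = 985.4395 kJ


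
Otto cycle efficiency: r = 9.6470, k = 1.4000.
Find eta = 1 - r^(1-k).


r^(k-1) = 2.4760
eta = 1 - 1/2.4760 = 0.5961 = 59.6129%

59.6129%


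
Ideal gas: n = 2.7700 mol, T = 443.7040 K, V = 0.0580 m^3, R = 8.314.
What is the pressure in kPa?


P = nRT/V = 2.7700 * 8.314 * 443.7040 / 0.0580
= 10218.4055 / 0.0580 = 176179.4053 Pa = 176.1794 kPa

176.1794 kPa


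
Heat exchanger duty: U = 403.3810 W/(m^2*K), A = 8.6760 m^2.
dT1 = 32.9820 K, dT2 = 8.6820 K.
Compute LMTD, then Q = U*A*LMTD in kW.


LMTD = 18.2062 K
Q = 403.3810 * 8.6760 * 18.2062 = 63716.8544 W = 63.7169 kW

63.7169 kW


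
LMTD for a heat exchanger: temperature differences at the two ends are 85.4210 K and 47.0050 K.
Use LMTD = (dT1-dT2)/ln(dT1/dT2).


dT1/dT2 = 1.8173
ln(dT1/dT2) = 0.5973
LMTD = 38.4160 / 0.5973 = 64.3120 K

64.3120 K


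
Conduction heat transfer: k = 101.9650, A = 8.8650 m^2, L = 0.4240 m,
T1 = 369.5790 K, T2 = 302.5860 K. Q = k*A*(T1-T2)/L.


dT = 66.9930 K
Q = 101.9650 * 8.8650 * 66.9930 / 0.4240 = 142821.4484 W

142821.4484 W


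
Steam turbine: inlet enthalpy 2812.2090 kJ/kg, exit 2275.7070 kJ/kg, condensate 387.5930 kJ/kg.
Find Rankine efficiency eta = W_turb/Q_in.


W = 536.5020 kJ/kg
Q_in = 2424.6160 kJ/kg
eta = 0.2213 = 22.1273%

eta = 22.1273%


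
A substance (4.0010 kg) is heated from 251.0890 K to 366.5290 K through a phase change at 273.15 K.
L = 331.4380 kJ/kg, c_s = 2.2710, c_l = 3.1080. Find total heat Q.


Q1 (sensible, solid) = 4.0010 * 2.2710 * 22.0610 = 200.4522 kJ
Q2 (latent) = 4.0010 * 331.4380 = 1326.0834 kJ
Q3 (sensible, liquid) = 4.0010 * 3.1080 * 93.3790 = 1161.1779 kJ
Q_total = 2687.7136 kJ

2687.7136 kJ


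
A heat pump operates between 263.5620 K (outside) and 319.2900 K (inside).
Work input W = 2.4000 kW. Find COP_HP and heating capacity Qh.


COP = 319.2900 / 55.7280 = 5.7294
Qh = 5.7294 * 2.4000 = 13.7506 kW

COP = 5.7294, Qh = 13.7506 kW


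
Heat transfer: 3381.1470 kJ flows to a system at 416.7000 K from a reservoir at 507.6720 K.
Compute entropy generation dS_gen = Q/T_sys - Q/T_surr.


dS_sys = 3381.1470/416.7000 = 8.1141 kJ/K
dS_surr = -3381.1470/507.6720 = -6.6601 kJ/K
dS_gen = 8.1141 - 6.6601 = 1.4540 kJ/K (irreversible)

dS_gen = 1.4540 kJ/K, irreversible


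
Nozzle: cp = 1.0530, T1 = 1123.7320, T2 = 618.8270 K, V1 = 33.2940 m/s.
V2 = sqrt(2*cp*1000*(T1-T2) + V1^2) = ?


dT = 504.9050 K
2*cp*1000*dT = 1063329.9300
V1^2 = 1108.4904
V2 = sqrt(1064438.4204) = 1031.7162 m/s

1031.7162 m/s


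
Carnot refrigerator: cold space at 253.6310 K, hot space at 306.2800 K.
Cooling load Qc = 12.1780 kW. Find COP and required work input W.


COP = 253.6310 / 52.6490 = 4.8174
W = 12.1780 / 4.8174 = 2.5279 kW

COP = 4.8174, W = 2.5279 kW


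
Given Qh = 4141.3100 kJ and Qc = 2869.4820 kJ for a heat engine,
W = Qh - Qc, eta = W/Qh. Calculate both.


W = 4141.3100 - 2869.4820 = 1271.8280 kJ
eta = 1271.8280 / 4141.3100 = 0.3071 = 30.7108%

W = 1271.8280 kJ, eta = 30.7108%


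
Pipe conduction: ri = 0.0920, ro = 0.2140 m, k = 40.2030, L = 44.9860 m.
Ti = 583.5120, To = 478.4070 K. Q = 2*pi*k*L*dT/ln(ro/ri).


dT = 105.1050 K
ln(ro/ri) = 0.8442
Q = 2*pi*40.2030*44.9860*105.1050 / 0.8442 = 1414816.7749 W

1414816.7749 W


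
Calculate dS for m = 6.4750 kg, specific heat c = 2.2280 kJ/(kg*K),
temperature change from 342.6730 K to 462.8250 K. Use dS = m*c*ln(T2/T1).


T2/T1 = 1.3506
ln(T2/T1) = 0.3006
dS = 6.4750 * 2.2280 * 0.3006 = 4.3361 kJ/K

4.3361 kJ/K


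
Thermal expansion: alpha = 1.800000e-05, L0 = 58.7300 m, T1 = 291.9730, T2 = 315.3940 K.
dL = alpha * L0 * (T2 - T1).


dT = 23.4210 K
dL = 1.800000e-05 * 58.7300 * 23.4210 = 0.024759 m
L_final = 58.754759 m

dL = 0.024759 m


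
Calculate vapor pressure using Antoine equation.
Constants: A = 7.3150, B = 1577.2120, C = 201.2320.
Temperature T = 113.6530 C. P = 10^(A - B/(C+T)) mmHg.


C+T = 314.8850
B/(C+T) = 5.0089
log10(P) = 7.3150 - 5.0089 = 2.3061
P = 10^2.3061 = 202.3714 mmHg

202.3714 mmHg


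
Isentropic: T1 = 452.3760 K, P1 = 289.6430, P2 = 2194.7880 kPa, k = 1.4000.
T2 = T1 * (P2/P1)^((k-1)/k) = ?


(k-1)/k = 0.2857
(P2/P1)^exp = 1.7836
T2 = 452.3760 * 1.7836 = 806.8517 K

806.8517 K


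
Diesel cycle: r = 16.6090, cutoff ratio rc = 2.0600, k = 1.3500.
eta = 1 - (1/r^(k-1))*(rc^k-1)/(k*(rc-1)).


r^(k-1) = 2.6737
rc^k = 2.6529
eta = 0.5680 = 56.7997%

56.7997%


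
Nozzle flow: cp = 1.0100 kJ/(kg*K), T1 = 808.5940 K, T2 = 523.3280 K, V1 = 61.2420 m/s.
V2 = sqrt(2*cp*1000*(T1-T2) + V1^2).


dT = 285.2660 K
2*cp*1000*dT = 576237.3200
V1^2 = 3750.5826
V2 = sqrt(579987.9026) = 761.5694 m/s

761.5694 m/s


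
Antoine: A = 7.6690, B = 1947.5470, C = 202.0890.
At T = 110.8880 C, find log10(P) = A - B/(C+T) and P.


C+T = 312.9770
B/(C+T) = 6.2227
log10(P) = 7.6690 - 6.2227 = 1.4463
P = 10^1.4463 = 27.9478 mmHg

27.9478 mmHg


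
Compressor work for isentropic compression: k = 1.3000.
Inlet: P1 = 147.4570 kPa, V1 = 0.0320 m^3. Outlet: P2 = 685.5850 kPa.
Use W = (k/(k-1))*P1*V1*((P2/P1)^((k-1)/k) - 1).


(k-1)/k = 0.2308
(P2/P1)^exp = 1.4257
W = 4.3333 * 147.4570 * 0.0320 * (1.4257 - 1) = 8.7035 kJ

8.7035 kJ


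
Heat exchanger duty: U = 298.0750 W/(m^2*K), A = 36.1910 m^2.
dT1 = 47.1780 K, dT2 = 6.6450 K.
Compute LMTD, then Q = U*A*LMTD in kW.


LMTD = 20.6794 K
Q = 298.0750 * 36.1910 * 20.6794 = 223082.1679 W = 223.0822 kW

223.0822 kW


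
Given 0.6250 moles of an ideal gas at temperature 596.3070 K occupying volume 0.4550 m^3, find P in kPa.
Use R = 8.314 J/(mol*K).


P = nRT/V = 0.6250 * 8.314 * 596.3070 / 0.4550
= 3098.5602 / 0.4550 = 6810.0225 Pa = 6.8100 kPa

6.8100 kPa


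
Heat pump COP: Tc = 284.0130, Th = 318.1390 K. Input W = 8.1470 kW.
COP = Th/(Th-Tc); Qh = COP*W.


COP = 318.1390 / 34.1260 = 9.3225
Qh = 9.3225 * 8.1470 = 75.9503 kW

COP = 9.3225, Qh = 75.9503 kW


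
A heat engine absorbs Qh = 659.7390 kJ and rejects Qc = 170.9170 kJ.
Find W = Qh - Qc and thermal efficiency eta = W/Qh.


W = 659.7390 - 170.9170 = 488.8220 kJ
eta = 488.8220 / 659.7390 = 0.7409 = 74.0932%

W = 488.8220 kJ, eta = 74.0932%


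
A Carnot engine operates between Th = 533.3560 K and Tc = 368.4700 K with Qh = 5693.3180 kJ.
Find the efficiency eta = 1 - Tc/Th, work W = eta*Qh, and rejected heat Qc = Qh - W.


eta = 1 - 368.4700/533.3560 = 0.3091
W = 0.3091 * 5693.3180 = 1760.0785 kJ
Qc = 5693.3180 - 1760.0785 = 3933.2395 kJ

eta = 30.9148%, W = 1760.0785 kJ, Qc = 3933.2395 kJ


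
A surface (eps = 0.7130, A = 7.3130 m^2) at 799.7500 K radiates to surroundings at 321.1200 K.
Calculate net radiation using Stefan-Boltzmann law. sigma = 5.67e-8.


T^4 = 4.0909e+11
Tsurr^4 = 1.0633e+10
Q = 0.7130 * 5.67e-8 * 7.3130 * 3.9845e+11 = 117800.5563 W

117800.5563 W


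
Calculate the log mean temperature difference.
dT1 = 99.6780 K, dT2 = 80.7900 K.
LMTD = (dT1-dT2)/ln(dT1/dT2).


dT1/dT2 = 1.2338
ln(dT1/dT2) = 0.2101
LMTD = 18.8880 / 0.2101 = 89.9036 K

89.9036 K


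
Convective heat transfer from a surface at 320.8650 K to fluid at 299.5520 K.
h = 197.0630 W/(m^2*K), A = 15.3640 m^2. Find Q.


dT = 21.3130 K
Q = 197.0630 * 15.3640 * 21.3130 = 64528.8571 W

64528.8571 W


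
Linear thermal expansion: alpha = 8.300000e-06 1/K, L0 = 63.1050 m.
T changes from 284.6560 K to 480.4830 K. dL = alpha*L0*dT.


dT = 195.8270 K
dL = 8.300000e-06 * 63.1050 * 195.8270 = 0.102569 m
L_final = 63.207569 m

dL = 0.102569 m


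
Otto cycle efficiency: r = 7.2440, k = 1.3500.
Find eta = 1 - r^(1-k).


r^(k-1) = 1.9998
eta = 1 - 1/1.9998 = 0.5000 = 49.9957%

49.9957%


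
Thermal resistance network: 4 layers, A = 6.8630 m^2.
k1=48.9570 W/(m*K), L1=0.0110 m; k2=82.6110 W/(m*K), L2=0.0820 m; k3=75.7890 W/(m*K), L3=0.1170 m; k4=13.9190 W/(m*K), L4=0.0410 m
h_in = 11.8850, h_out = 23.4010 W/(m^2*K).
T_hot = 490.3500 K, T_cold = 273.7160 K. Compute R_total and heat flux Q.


R_conv_in = 1/(11.8850*6.8630) = 0.0123
R_1 = 0.0110/(48.9570*6.8630) = 3.2739e-05
R_2 = 0.0820/(82.6110*6.8630) = 0.0001
R_3 = 0.1170/(75.7890*6.8630) = 0.0002
R_4 = 0.0410/(13.9190*6.8630) = 0.0004
R_conv_out = 1/(23.4010*6.8630) = 0.0062
R_total = 0.0193 K/W
Q = 216.6340 / 0.0193 = 11214.0908 W

R_total = 0.0193 K/W, Q = 11214.0908 W


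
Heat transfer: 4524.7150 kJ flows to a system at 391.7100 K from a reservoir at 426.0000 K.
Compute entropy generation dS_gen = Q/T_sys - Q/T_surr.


dS_sys = 4524.7150/391.7100 = 11.5512 kJ/K
dS_surr = -4524.7150/426.0000 = -10.6214 kJ/K
dS_gen = 11.5512 - 10.6214 = 0.9298 kJ/K (irreversible)

dS_gen = 0.9298 kJ/K, irreversible


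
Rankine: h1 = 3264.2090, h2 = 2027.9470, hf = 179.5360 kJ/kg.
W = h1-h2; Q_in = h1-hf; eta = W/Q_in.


W = 1236.2620 kJ/kg
Q_in = 3084.6730 kJ/kg
eta = 0.4008 = 40.0776%

eta = 40.0776%


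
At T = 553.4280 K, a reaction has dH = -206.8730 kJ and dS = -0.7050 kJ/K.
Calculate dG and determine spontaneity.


T*dS = 553.4280 * -0.7050 = -390.1667 kJ
dG = -206.8730 + 390.1667 = 183.2937 kJ (non-spontaneous)

dG = 183.2937 kJ, non-spontaneous


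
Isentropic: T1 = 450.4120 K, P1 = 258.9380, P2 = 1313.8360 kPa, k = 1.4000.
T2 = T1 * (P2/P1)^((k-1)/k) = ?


(k-1)/k = 0.2857
(P2/P1)^exp = 1.5905
T2 = 450.4120 * 1.5905 = 716.3697 K

716.3697 K


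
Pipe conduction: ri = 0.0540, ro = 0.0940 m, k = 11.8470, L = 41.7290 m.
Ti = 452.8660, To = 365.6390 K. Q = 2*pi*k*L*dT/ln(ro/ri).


dT = 87.2270 K
ln(ro/ri) = 0.5543
Q = 2*pi*11.8470*41.7290*87.2270 / 0.5543 = 488791.7648 W

488791.7648 W


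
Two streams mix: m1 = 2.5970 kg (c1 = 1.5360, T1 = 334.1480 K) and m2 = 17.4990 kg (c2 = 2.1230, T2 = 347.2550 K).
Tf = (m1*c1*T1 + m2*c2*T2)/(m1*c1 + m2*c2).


num = 14233.5679
den = 41.1394
Tf = 345.9841 K

345.9841 K


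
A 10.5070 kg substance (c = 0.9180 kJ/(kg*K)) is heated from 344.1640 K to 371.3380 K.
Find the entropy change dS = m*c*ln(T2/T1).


T2/T1 = 1.0790
ln(T2/T1) = 0.0760
dS = 10.5070 * 0.9180 * 0.0760 = 0.7330 kJ/K

0.7330 kJ/K


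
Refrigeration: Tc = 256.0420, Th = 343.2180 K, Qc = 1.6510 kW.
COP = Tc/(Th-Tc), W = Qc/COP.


COP = 256.0420 / 87.1760 = 2.9371
W = 1.6510 / 2.9371 = 0.5621 kW

COP = 2.9371, W = 0.5621 kW


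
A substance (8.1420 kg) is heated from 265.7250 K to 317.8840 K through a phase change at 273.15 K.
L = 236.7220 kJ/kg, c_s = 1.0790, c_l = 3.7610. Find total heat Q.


Q1 (sensible, solid) = 8.1420 * 1.0790 * 7.4250 = 65.2302 kJ
Q2 (latent) = 8.1420 * 236.7220 = 1927.3905 kJ
Q3 (sensible, liquid) = 8.1420 * 3.7610 * 44.7340 = 1369.8473 kJ
Q_total = 3362.4681 kJ

3362.4681 kJ


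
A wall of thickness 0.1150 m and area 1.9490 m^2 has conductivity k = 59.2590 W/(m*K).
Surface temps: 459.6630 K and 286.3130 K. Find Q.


dT = 173.3500 K
Q = 59.2590 * 1.9490 * 173.3500 / 0.1150 = 174097.3510 W

174097.3510 W


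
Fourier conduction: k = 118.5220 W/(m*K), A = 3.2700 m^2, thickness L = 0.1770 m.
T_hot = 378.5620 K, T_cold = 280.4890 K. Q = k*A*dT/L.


dT = 98.0730 K
Q = 118.5220 * 3.2700 * 98.0730 / 0.1770 = 214744.9294 W

214744.9294 W


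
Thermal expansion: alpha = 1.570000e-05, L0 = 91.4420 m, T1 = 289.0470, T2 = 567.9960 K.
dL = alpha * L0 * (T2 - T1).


dT = 278.9490 K
dL = 1.570000e-05 * 91.4420 * 278.9490 = 0.400470 m
L_final = 91.842470 m

dL = 0.400470 m


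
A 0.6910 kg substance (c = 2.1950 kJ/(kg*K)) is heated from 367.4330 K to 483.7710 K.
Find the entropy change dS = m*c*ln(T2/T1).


T2/T1 = 1.3166
ln(T2/T1) = 0.2751
dS = 0.6910 * 2.1950 * 0.2751 = 0.4172 kJ/K

0.4172 kJ/K


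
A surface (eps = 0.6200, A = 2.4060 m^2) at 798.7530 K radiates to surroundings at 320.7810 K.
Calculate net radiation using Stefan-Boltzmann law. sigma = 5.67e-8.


T^4 = 4.0705e+11
Tsurr^4 = 1.0589e+10
Q = 0.6200 * 5.67e-8 * 2.4060 * 3.9646e+11 = 33533.0996 W

33533.0996 W


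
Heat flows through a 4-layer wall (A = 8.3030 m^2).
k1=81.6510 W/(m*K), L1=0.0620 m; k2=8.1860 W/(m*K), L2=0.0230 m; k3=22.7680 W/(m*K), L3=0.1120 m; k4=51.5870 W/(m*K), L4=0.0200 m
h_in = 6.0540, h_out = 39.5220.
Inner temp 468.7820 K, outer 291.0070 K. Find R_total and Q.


R_conv_in = 1/(6.0540*8.3030) = 0.0199
R_1 = 0.0620/(81.6510*8.3030) = 9.1452e-05
R_2 = 0.0230/(8.1860*8.3030) = 0.0003
R_3 = 0.1120/(22.7680*8.3030) = 0.0006
R_4 = 0.0200/(51.5870*8.3030) = 4.6693e-05
R_conv_out = 1/(39.5220*8.3030) = 0.0030
R_total = 0.0240 K/W
Q = 177.7750 / 0.0240 = 7404.0854 W

R_total = 0.0240 K/W, Q = 7404.0854 W


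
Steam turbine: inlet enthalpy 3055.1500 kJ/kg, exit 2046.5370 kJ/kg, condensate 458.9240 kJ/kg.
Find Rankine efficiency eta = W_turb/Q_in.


W = 1008.6130 kJ/kg
Q_in = 2596.2260 kJ/kg
eta = 0.3885 = 38.8492%

eta = 38.8492%
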